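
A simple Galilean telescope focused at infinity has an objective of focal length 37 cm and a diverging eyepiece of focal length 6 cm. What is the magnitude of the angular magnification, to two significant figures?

|M| = f_obj/|f_eye| = 37/6 = 6.167.

6.2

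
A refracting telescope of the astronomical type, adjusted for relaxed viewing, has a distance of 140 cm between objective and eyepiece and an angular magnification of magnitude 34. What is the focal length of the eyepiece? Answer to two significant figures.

4.0 cm

In normal adjustment the tube length equals f_obj + f_eye and |M| = f_obj/f_eye.
So f_obj = 34 f_eye and 34 f_eye + f_eye = 140 cm, giving f_eye = 140/35 = 4.000 cm and f_obj = 136.000 cm.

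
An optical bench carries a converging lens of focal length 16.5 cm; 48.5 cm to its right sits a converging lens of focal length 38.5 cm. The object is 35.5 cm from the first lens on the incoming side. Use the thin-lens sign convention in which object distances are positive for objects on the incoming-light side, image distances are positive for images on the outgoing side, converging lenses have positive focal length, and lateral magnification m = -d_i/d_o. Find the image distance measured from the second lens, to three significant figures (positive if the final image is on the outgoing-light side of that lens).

-32.7 cm

Lens 1: 1/d_i1 = 1/f_1 - 1/d_o1 = 1/16.5 - 1/35.5 = 0.03244 cm^-1, so d_i1 = 30.829 cm.
The intermediate image is 30.829 cm to the right of lens 1, so d_o2 = L - d_i1 = 48.5 - 30.829 = 17.671 cm.
Lens 2: 1/d_i2 = 1/f_2 - 1/d_o2 = 1/38.5 - 1/(17.671) = -0.03062 cm^-1, so d_i2 = -32.663 cm.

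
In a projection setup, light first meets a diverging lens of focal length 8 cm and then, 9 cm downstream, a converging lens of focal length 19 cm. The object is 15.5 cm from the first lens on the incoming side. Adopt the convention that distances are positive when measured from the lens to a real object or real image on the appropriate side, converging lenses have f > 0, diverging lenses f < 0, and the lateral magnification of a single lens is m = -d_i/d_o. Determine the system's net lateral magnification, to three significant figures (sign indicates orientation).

Applying the thin-lens equation to the first lens, 1/(-8) = 1/15.5 + 1/d_i1, which gives d_i1 = -5.277 cm.
Its lateral magnification is m_1 = -d_i1/d_o1 = -(-5.277)/15.5 = 0.3404.
The intermediate image is virtual, 5.277 cm to the left of lens 1, so d_o2 = L - d_i1 = 9 - (-5.277) = 14.277 cm.
Applying the thin-lens equation again with f_2 = 19 cm and d_o2 = 14.277 cm gives d_i2 = -57.428 cm.
m_2 = -(-57.428)/(14.277) = 4.0225.
The system's lateral magnification is m_1 m_2 = (0.3404)(4.0225) = 1.3694.

1.37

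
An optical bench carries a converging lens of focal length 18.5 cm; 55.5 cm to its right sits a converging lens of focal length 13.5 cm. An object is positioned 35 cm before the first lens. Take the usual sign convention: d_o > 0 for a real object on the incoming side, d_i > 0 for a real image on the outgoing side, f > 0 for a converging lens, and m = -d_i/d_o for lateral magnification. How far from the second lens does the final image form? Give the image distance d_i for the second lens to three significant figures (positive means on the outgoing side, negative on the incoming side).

79.6 cm

Lens 1: 1/d_i1 = 1/f_1 - 1/d_o1 = 1/18.5 - 1/35 = 0.02548 cm^-1, so d_i1 = 39.242 cm.
Object distance for lens 2: d_o2 = 55.5 - 39.242 = 16.258 cm.
Lens 2: 1/d_i2 = 1/f_2 - 1/d_o2 = 1/13.5 - 1/(16.258) = 0.01256 cm^-1, so d_i2 = 79.591 cm.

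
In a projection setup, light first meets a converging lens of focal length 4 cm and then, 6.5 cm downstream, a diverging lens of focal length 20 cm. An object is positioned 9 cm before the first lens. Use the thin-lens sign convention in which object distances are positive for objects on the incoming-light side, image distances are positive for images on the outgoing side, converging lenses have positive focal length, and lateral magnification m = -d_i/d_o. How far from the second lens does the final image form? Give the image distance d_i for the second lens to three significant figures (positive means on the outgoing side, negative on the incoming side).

First lens: d_i1 = 1/(1/4 - 1/9) = 7.200 cm.
Since 7.200 cm > 6.5 cm, the first image lies past the second lens and serves as a virtual object: d_o2 = L - d_i1 = -0.700 cm.
Second lens: d_i2 = 1/(1/(-20) - 1/(-0.700)) = 0.725 cm.

0.725 cm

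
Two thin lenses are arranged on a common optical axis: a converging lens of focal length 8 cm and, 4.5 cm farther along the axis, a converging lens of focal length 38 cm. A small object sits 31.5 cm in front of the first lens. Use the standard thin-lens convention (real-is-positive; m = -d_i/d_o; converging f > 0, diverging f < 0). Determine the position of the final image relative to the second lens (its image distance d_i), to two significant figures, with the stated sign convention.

Applying the thin-lens equation to the first lens, 1/8 = 1/31.5 + 1/d_i1, which gives d_i1 = 10.723 cm.
Since 10.723 cm > 4.5 cm, the first image lies past the second lens and serves as a virtual object: d_o2 = L - d_i1 = -6.223 cm.
Applying the thin-lens equation again with f_2 = 38 cm and d_o2 = -6.223 cm gives d_i2 = 5.348 cm.

5.3 cm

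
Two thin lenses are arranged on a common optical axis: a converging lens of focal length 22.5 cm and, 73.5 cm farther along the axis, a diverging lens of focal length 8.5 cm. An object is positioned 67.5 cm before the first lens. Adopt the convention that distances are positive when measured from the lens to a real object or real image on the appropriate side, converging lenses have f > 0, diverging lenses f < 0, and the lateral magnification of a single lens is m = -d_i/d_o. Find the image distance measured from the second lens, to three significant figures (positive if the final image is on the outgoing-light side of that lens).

Applying the thin-lens equation to the first lens, 1/22.5 = 1/67.5 + 1/d_i1, which gives d_i1 = 33.750 cm.
The intermediate image is 33.750 cm to the right of lens 1, so d_o2 = L - d_i1 = 73.5 - 33.750 = 39.750 cm.
Applying the thin-lens equation again with f_2 = -8.5 cm and d_o2 = 39.750 cm gives d_i2 = -7.003 cm.

-7.00 cm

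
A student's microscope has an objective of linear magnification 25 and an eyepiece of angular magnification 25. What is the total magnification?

The overall magnification of a compound microscope is the product of the objective and eyepiece magnifications:
M = M_obj x M_eye = 25 x 25 = 625.

625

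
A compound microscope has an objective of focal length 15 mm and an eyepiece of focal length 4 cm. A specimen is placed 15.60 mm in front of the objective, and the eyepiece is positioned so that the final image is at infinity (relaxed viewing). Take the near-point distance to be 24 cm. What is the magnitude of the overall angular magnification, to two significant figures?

Convert to cm: f_obj = 15 mm = 1.5 cm; d_o = 15.60 mm = 1.56 cm.
Objective: 1/d_i = 1/f_obj - 1/d_o = 1/1.5 - 1/1.56 = 0.02564 cm^-1, so d_i = 39.000 cm.
m_obj = -d_i/d_o = -39.000/1.56 = -25.000.
Eyepiece angular magnification (image at infinity): M_eye = D/f_e = 24/4 = 6.000.
Overall M = m_obj x M_eye = (-25.000)(6.000) = -150.00.
|M| = 150.00.

150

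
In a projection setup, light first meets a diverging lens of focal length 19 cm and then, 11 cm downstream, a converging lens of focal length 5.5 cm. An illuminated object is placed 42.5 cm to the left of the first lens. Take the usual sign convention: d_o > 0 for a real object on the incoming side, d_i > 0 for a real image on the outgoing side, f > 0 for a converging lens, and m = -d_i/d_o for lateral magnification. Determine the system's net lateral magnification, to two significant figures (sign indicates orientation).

Applying the thin-lens equation to the first lens, 1/(-19) = 1/42.5 + 1/d_i1, which gives d_i1 = -13.130 cm.
Its lateral magnification is m_1 = -d_i1/d_o1 = -(-13.130)/42.5 = 0.3089.
The intermediate image is virtual, 13.130 cm to the left of lens 1, so d_o2 = L - d_i1 = 11 - (-13.130) = 24.130 cm.
Applying the thin-lens equation again with f_2 = 5.5 cm and d_o2 = 24.130 cm gives d_i2 = 7.124 cm.
m_2 = -(7.124)/(24.130) = -0.2952.
The system's lateral magnification is m_1 m_2 = (0.3089)(-0.2952) = -0.0912.

-0.091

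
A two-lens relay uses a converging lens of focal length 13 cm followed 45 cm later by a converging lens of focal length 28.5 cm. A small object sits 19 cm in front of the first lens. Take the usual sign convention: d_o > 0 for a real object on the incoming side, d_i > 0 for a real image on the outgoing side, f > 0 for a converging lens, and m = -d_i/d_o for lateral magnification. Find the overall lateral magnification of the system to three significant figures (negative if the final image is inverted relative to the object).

First lens: d_i1 = 1/(1/13 - 1/19) = 41.167 cm.
m_1 = -(41.167)/19 = -2.1667.
The intermediate image is 41.167 cm to the right of lens 1, so d_o2 = L - d_i1 = 45 - 41.167 = 3.833 cm.
Second lens: d_i2 = 1/(1/28.5 - 1/(3.833)) = -4.429 cm.
m_2 = -(-4.429)/(3.833) = 1.1554.
The system's lateral magnification is m_1 m_2 = (-2.1667)(1.1554) = -2.5034.

-2.50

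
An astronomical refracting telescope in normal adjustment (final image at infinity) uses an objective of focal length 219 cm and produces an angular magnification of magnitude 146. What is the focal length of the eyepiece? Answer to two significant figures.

|M| = f_obj/f_eye, so f_eye = f_obj/|M| = 219/146.0 = 1.500 cm.

1.5 cm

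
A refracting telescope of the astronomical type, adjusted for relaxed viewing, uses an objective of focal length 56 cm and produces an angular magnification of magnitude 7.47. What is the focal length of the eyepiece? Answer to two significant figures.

7.5 cm

|M| = f_obj/f_eye, so f_eye = f_obj/|M| = 56/7.47 = 7.497 cm.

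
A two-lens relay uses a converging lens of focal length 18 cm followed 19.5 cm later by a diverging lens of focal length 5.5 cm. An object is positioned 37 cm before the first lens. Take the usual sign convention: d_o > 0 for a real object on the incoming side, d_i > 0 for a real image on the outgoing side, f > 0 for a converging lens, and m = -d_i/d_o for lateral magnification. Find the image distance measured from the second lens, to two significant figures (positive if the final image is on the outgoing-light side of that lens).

Applying the thin-lens equation to the first lens, 1/18 = 1/37 + 1/d_i1, which gives d_i1 = 35.053 cm.
This image would form 35.053 cm past lens 1, i.e. 15.553 cm beyond lens 2, so it is a virtual object for lens 2: d_o2 = 19.5 - 35.053 = -15.553 cm.
Applying the thin-lens equation again with f_2 = -5.5 cm and d_o2 = -15.553 cm gives d_i2 = -8.509 cm.

-8.5 cm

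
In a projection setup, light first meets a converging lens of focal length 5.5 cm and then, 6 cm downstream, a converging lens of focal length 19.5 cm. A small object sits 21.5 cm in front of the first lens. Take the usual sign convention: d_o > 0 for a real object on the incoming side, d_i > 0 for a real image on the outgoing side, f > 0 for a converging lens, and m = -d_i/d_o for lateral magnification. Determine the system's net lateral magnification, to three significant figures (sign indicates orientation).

-0.321

Lens 1: 1/d_i1 = 1/f_1 - 1/d_o1 = 1/5.5 - 1/21.5 = 0.13531 cm^-1, so d_i1 = 7.391 cm.
m_1 = -(7.391)/21.5 = -0.3438.
Since 7.391 cm > 6 cm, the first image lies past the second lens and serves as a virtual object: d_o2 = L - d_i1 = -1.391 cm.
Lens 2: 1/d_i2 = 1/f_2 - 1/d_o2 = 1/19.5 - 1/(-1.391) = 0.77038 cm^-1, so d_i2 = 1.298 cm.
m_2 = -(1.298)/(-1.391) = 0.9334.
Total m = m_1 x m_2 = (-0.3438)(0.9334) = -0.3209.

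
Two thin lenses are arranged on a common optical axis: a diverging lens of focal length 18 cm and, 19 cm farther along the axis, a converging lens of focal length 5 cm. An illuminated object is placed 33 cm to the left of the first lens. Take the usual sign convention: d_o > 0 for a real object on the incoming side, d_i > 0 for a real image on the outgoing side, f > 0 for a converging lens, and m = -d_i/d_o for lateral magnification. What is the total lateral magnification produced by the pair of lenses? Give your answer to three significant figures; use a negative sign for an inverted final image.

-0.0688

First lens: d_i1 = 1/(1/(-18) - 1/33) = -11.647 cm.
m_1 = -(-11.647)/33 = 0.3529.
The intermediate image is virtual, 11.647 cm to the left of lens 1, so d_o2 = L - d_i1 = 19 - (-11.647) = 30.647 cm.
Second lens: d_i2 = 1/(1/5 - 1/(30.647)) = 5.975 cm.
m_2 = -(5.975)/(30.647) = -0.1950.
The system's lateral magnification is m_1 m_2 = (0.3529)(-0.1950) = -0.0688.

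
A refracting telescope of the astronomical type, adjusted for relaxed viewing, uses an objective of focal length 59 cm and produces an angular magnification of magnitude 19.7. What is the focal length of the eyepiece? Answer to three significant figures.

|M| = f_obj/f_eye, so f_eye = f_obj/|M| = 59/19.7 = 2.995 cm.

2.99 cm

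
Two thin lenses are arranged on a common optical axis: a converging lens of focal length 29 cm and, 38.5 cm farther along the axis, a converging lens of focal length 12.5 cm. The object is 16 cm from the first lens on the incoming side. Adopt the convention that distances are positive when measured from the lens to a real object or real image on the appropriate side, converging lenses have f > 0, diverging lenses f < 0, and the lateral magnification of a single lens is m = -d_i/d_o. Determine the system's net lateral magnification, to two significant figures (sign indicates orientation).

-0.45

First lens: d_i1 = 1/(1/29 - 1/16) = -35.692 cm.
m_1 = -(-35.692)/16 = 2.2308.
With d_i1 < 0 the first image is virtual and lies on the object side; the object distance for lens 2 is d_o2 = 38.5 - (-35.692) = 74.192 cm.
Second lens: d_i2 = 1/(1/12.5 - 1/(74.192)) = 15.033 cm.
m_2 = -(15.033)/(74.192) = -0.2026.
Overall magnification: m = m_1 m_2 = -0.4520.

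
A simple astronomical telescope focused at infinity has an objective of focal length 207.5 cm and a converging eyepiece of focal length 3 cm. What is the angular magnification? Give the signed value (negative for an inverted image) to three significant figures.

M = -f_obj/f_eye = -207.5/(3) = -69.167.

-69.2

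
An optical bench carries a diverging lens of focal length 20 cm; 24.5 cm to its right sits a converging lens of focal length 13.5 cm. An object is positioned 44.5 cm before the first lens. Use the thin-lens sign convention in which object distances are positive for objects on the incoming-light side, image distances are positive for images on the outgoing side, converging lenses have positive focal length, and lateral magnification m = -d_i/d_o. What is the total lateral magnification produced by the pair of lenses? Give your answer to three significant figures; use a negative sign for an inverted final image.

-0.169

Lens 1: 1/d_i1 = 1/f_1 - 1/d_o1 = 1/(-20) - 1/44.5 = -0.07247 cm^-1, so d_i1 = -13.798 cm.
m_1 = -(-13.798)/44.5 = 0.3101.
The intermediate image is virtual, 13.798 cm to the left of lens 1, so d_o2 = L - d_i1 = 24.5 - (-13.798) = 38.298 cm.
Lens 2: 1/d_i2 = 1/f_2 - 1/d_o2 = 1/13.5 - 1/(38.298) = 0.04796 cm^-1, so d_i2 = 20.849 cm.
m_2 = -(20.849)/(38.298) = -0.5444.
Total m = m_1 x m_2 = (0.3101)(-0.5444) = -0.1688.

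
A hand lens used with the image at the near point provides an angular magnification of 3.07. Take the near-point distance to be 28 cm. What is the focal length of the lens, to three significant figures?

13.5 cm

For the image at the near point, M = 1 + D/f.
f = D/(M - 1) = 28/(3.07 - 1) = 13.527 cm.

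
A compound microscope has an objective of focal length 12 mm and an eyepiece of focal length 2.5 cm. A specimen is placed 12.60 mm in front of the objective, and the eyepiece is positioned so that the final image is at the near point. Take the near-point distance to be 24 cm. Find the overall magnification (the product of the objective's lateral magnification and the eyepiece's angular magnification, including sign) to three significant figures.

-212

Convert to cm: f_obj = 12 mm = 1.2 cm; d_o = 12.60 mm = 1.26 cm.
Objective: 1/d_i = 1/f_obj - 1/d_o = 1/1.2 - 1/1.26 = 0.03968 cm^-1, so d_i = 25.200 cm.
m_obj = -d_i/d_o = -25.200/1.26 = -20.000.
Eyepiece angular magnification (image at near point): M_eye = 1 + D/f_e = 1 + 24/2.5 = 10.600.
Overall M = m_obj x M_eye = (-20.000)(10.600) = -212.00.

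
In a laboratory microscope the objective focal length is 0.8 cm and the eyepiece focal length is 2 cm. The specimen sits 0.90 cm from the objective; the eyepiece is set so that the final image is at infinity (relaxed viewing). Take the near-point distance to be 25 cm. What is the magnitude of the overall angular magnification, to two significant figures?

Objective: 1/d_i = 1/f_obj - 1/d_o = 1/0.8 - 1/0.90 = 0.13889 cm^-1, so d_i = 7.200 cm.
m_obj = -d_i/d_o = -7.200/0.90 = -8.000.
Eyepiece angular magnification (image at infinity): M_eye = D/f_e = 25/2 = 12.500.
Overall M = m_obj x M_eye = (-8.000)(12.500) = -100.00.
|M| = 100.00.

100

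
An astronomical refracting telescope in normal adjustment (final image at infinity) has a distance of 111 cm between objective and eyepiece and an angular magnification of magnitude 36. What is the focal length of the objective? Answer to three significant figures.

108 cm

In normal adjustment the tube length equals f_obj + f_eye and |M| = f_obj/f_eye.
So f_obj = 36 f_eye and 36 f_eye + f_eye = 111 cm, giving f_eye = 111/37 = 3.000 cm and f_obj = 108.000 cm.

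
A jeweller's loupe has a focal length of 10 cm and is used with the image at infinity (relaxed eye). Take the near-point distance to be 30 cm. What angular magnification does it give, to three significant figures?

3.00

M = D/f = 30/10 = 3.000.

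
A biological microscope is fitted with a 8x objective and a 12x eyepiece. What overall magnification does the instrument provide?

96

The overall magnification of a compound microscope is the product of the objective and eyepiece magnifications:
M = M_obj x M_eye = 8 x 12 = 96.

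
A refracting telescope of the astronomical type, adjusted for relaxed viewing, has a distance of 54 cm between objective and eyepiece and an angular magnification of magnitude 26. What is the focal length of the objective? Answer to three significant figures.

In normal adjustment the tube length equals f_obj + f_eye and |M| = f_obj/f_eye.
So f_obj = 26 f_eye and 26 f_eye + f_eye = 54 cm, giving f_eye = 54/27 = 2.000 cm and f_obj = 52.000 cm.

52.0 cm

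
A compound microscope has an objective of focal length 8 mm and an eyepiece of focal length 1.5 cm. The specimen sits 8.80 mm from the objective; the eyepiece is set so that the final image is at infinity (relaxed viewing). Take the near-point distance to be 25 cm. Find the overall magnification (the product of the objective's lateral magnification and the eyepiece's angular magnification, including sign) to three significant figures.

Convert to cm: f_obj = 8 mm = 0.8 cm; d_o = 8.80 mm = 0.88 cm.
Objective: 1/d_i = 1/f_obj - 1/d_o = 1/0.8 - 1/0.88 = 0.11364 cm^-1, so d_i = 8.800 cm.
m_obj = -d_i/d_o = -8.800/0.88 = -10.000.
Eyepiece angular magnification (image at infinity): M_eye = D/f_e = 25/1.5 = 16.667.
Overall M = m_obj x M_eye = (-10.000)(16.667) = -166.67.

-167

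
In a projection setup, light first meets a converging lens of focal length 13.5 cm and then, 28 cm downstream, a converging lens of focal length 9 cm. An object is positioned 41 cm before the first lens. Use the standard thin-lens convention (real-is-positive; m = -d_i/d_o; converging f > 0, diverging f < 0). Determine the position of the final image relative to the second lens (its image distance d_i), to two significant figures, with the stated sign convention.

First lens: d_i1 = 1/(1/13.5 - 1/41) = 20.127 cm.
That image sits 7.873 cm in front of the second lens, so d_o2 = 7.873 cm.
Second lens: d_i2 = 1/(1/9 - 1/(7.873)) = -62.855 cm.

-63 cm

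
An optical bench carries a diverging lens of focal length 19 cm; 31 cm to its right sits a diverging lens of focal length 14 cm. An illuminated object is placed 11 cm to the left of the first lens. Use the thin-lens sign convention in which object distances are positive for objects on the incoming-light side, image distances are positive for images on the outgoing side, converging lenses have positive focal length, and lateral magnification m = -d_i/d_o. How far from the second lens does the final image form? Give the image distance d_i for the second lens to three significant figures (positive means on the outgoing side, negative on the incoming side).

Lens 1: 1/d_i1 = 1/f_1 - 1/d_o1 = 1/(-19) - 1/11 = -0.14354 cm^-1, so d_i1 = -6.967 cm.
The intermediate image is virtual, 6.967 cm to the left of lens 1, so d_o2 = L - d_i1 = 31 - (-6.967) = 37.967 cm.
Lens 2: 1/d_i2 = 1/f_2 - 1/d_o2 = 1/(-14) - 1/(37.967) = -0.09777 cm^-1, so d_i2 = -10.228 cm.

-10.2 cm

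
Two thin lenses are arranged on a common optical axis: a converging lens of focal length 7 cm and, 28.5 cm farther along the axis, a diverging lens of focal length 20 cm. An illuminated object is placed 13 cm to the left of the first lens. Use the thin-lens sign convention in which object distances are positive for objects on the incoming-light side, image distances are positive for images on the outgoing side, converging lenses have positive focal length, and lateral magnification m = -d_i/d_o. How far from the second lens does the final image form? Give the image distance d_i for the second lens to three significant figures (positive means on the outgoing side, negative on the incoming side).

-8.00 cm

First lens: d_i1 = 1/(1/7 - 1/13) = 15.167 cm.
The intermediate image is 15.167 cm to the right of lens 1, so d_o2 = L - d_i1 = 28.5 - 15.167 = 13.333 cm.
Second lens: d_i2 = 1/(1/(-20) - 1/(13.333)) = -8.000 cm.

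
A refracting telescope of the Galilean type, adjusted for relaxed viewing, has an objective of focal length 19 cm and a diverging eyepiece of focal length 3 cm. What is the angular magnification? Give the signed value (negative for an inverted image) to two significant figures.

6.3

M = -f_obj/f_eye = -19/(-3) = 6.333.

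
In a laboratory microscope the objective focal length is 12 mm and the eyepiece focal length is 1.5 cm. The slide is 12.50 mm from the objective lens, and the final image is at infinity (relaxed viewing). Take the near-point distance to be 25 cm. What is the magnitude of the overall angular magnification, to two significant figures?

Convert to cm: f_obj = 12 mm = 1.2 cm; d_o = 12.50 mm = 1.25 cm.
Objective: 1/d_i = 1/f_obj - 1/d_o = 1/1.2 - 1/1.25 = 0.03333 cm^-1, so d_i = 30.000 cm.
m_obj = -d_i/d_o = -30.000/1.25 = -24.000.
Eyepiece angular magnification (image at infinity): M_eye = D/f_e = 25/1.5 = 16.667.
Overall M = m_obj x M_eye = (-24.000)(16.667) = -400.00.
|M| = 400.00.

400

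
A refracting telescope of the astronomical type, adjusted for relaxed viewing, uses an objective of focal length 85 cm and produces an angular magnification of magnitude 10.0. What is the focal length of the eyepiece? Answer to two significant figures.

|M| = f_obj/f_eye, so f_eye = f_obj/|M| = 85/10.0 = 8.500 cm.

8.5 cm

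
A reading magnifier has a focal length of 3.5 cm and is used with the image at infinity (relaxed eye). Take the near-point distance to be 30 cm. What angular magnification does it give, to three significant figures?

M = D/f = 30/3.5 = 8.571.

8.57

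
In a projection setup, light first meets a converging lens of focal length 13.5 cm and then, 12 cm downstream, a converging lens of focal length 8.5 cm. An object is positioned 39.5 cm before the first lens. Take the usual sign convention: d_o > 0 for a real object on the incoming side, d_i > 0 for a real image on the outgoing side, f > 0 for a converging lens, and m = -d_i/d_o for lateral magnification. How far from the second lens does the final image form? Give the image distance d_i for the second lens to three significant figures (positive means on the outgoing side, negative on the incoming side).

Lens 1: 1/d_i1 = 1/f_1 - 1/d_o1 = 1/13.5 - 1/39.5 = 0.04876 cm^-1, so d_i1 = 20.510 cm.
This image would form 20.510 cm past lens 1, i.e. 8.510 cm beyond lens 2, so it is a virtual object for lens 2: d_o2 = 12 - 20.510 = -8.510 cm.
Lens 2: 1/d_i2 = 1/f_2 - 1/d_o2 = 1/8.5 - 1/(-8.510) = 0.23516 cm^-1, so d_i2 = 4.252 cm.

4.25 cm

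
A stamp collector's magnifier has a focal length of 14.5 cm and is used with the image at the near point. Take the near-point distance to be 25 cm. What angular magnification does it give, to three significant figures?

M = 1 + D/f = 1 + 25/14.5 = 2.724.

2.72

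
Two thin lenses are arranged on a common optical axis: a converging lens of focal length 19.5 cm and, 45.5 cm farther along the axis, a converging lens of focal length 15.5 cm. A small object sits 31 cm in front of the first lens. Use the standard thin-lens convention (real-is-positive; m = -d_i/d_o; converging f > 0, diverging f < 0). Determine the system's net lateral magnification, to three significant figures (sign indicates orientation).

-1.16

Lens 1: 1/d_i1 = 1/f_1 - 1/d_o1 = 1/19.5 - 1/31 = 0.01902 cm^-1, so d_i1 = 52.565 cm.
m_1 = -(52.565)/31 = -1.6957.
This image would form 52.565 cm past lens 1, i.e. 7.065 cm beyond lens 2, so it is a virtual object for lens 2: d_o2 = 45.5 - 52.565 = -7.065 cm.
Lens 2: 1/d_i2 = 1/f_2 - 1/d_o2 = 1/15.5 - 1/(-7.065) = 0.20605 cm^-1, so d_i2 = 4.853 cm.
m_2 = -(4.853)/(-7.065) = 0.6869.
Total m = m_1 x m_2 = (-1.6957)(0.6869) = -1.1647.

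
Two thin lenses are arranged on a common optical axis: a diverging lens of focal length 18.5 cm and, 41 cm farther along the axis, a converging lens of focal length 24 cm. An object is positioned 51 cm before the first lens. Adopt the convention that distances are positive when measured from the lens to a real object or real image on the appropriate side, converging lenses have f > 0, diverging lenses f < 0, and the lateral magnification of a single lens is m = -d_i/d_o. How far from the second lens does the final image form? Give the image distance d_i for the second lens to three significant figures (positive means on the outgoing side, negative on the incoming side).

Lens 1: 1/d_i1 = 1/f_1 - 1/d_o1 = 1/(-18.5) - 1/51 = -0.07366 cm^-1, so d_i1 = -13.576 cm.
The intermediate image is virtual, 13.576 cm to the left of lens 1, so d_o2 = L - d_i1 = 41 - (-13.576) = 54.576 cm.
Lens 2: 1/d_i2 = 1/f_2 - 1/d_o2 = 1/24 - 1/(54.576) = 0.02334 cm^-1, so d_i2 = 42.839 cm.

42.8 cm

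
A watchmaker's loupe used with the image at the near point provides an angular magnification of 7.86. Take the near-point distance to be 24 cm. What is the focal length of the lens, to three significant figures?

For the image at the near point, M = 1 + D/f.
f = D/(M - 1) = 24/(7.86 - 1) = 3.499 cm.

3.50 cm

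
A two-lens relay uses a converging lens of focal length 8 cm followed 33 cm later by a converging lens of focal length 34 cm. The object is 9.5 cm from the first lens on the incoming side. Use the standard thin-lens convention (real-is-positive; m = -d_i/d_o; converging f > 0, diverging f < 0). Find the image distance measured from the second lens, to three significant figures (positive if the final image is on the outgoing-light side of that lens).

Lens 1: 1/d_i1 = 1/f_1 - 1/d_o1 = 1/8 - 1/9.5 = 0.01974 cm^-1, so d_i1 = 50.667 cm.
This image would form 50.667 cm past lens 1, i.e. 17.667 cm beyond lens 2, so it is a virtual object for lens 2: d_o2 = 33 - 50.667 = -17.667 cm.
Lens 2: 1/d_i2 = 1/f_2 - 1/d_o2 = 1/34 - 1/(-17.667) = 0.08602 cm^-1, so d_i2 = 11.626 cm.

11.6 cm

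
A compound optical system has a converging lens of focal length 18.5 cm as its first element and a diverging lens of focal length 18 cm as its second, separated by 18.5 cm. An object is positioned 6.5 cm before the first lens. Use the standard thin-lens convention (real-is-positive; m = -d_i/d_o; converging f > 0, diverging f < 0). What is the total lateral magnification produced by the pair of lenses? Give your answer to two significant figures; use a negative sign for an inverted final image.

0.60

First lens: d_i1 = 1/(1/18.5 - 1/6.5) = -10.021 cm.
m_1 = -(-10.021)/6.5 = 1.5417.
With d_i1 < 0 the first image is virtual and lies on the object side; the object distance for lens 2 is d_o2 = 18.5 - (-10.021) = 28.521 cm.
Second lens: d_i2 = 1/(1/(-18) - 1/(28.521)) = -11.035 cm.
m_2 = -(-11.035)/(28.521) = 0.3869.
Overall magnification: m = m_1 m_2 = 0.5965.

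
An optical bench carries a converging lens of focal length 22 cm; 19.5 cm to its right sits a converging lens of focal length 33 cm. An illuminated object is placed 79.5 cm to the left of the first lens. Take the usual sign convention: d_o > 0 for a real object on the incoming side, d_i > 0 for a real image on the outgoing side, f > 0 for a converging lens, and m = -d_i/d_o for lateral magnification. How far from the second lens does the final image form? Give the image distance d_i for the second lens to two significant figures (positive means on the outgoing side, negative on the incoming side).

Lens 1: 1/d_i1 = 1/f_1 - 1/d_o1 = 1/22 - 1/79.5 = 0.03288 cm^-1, so d_i1 = 30.417 cm.
This image would form 30.417 cm past lens 1, i.e. 10.917 cm beyond lens 2, so it is a virtual object for lens 2: d_o2 = 19.5 - 30.417 = -10.917 cm.
Lens 2: 1/d_i2 = 1/f_2 - 1/d_o2 = 1/33 - 1/(-10.917) = 0.12190 cm^-1, so d_i2 = 8.203 cm.

8.2 cm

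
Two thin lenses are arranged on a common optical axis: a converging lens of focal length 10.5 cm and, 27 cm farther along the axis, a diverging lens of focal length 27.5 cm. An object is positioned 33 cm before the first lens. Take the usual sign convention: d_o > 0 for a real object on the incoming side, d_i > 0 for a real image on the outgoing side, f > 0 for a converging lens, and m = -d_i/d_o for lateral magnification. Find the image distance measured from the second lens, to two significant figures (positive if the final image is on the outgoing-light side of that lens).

Applying the thin-lens equation to the first lens, 1/10.5 = 1/33 + 1/d_i1, which gives d_i1 = 15.400 cm.
The intermediate image is 15.400 cm to the right of lens 1, so d_o2 = L - d_i1 = 27 - 15.400 = 11.600 cm.
Applying the thin-lens equation again with f_2 = -27.5 cm and d_o2 = 11.600 cm gives d_i2 = -8.159 cm.

-8.2 cm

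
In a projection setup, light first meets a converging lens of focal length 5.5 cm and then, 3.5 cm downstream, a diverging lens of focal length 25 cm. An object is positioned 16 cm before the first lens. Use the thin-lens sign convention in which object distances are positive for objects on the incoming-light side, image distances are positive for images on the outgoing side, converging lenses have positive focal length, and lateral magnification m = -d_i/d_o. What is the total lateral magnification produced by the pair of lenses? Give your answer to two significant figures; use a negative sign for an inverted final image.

-0.65

Lens 1: 1/d_i1 = 1/f_1 - 1/d_o1 = 1/5.5 - 1/16 = 0.11932 cm^-1, so d_i1 = 8.381 cm.
m_1 = -(8.381)/16 = -0.5238.
Since 8.381 cm > 3.5 cm, the first image lies past the second lens and serves as a virtual object: d_o2 = L - d_i1 = -4.881 cm.
Lens 2: 1/d_i2 = 1/f_2 - 1/d_o2 = 1/(-25) - 1/(-4.881) = 0.16488 cm^-1, so d_i2 = 6.065 cm.
m_2 = -(6.065)/(-4.881) = 1.2426.
Total m = m_1 x m_2 = (-0.5238)(1.2426) = -0.6509.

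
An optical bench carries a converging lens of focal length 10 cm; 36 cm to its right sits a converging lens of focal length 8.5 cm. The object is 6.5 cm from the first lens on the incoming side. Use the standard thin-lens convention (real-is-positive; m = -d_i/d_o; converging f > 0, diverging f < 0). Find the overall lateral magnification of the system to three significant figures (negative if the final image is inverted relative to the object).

Applying the thin-lens equation to the first lens, 1/10 = 1/6.5 + 1/d_i1, which gives d_i1 = -18.571 cm.
Its lateral magnification is m_1 = -d_i1/d_o1 = -(-18.571)/6.5 = 2.8571.
With d_i1 < 0 the first image is virtual and lies on the object side; the object distance for lens 2 is d_o2 = 36 - (-18.571) = 54.571 cm.
Applying the thin-lens equation again with f_2 = 8.5 cm and d_o2 = 54.571 cm gives d_i2 = 10.068 cm.
m_2 = -(10.068)/(54.571) = -0.1845.
Overall magnification: m = m_1 m_2 = -0.5271.

-0.527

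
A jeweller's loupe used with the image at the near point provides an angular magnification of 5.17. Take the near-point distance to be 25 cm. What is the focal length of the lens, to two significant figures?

For the image at the near point, M = 1 + D/f.
f = D/(M - 1) = 25/(5.17 - 1) = 5.995 cm.

6.0 cm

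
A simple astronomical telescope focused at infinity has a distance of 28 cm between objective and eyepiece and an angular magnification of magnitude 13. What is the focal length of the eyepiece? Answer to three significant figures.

2.00 cm

In normal adjustment the tube length equals f_obj + f_eye and |M| = f_obj/f_eye.
So f_obj = 13 f_eye and 13 f_eye + f_eye = 28 cm, giving f_eye = 28/14 = 2.000 cm and f_obj = 26.000 cm.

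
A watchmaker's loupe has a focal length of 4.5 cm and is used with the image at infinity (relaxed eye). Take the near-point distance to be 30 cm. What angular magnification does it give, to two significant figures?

6.7

M = D/f = 30/4.5 = 6.667.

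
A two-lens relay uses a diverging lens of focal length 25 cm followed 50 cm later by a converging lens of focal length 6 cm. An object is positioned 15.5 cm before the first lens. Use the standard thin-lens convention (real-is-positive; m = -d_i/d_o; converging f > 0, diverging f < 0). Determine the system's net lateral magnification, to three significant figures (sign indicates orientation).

Lens 1: 1/d_i1 = 1/f_1 - 1/d_o1 = 1/(-25) - 1/15.5 = -0.10452 cm^-1, so d_i1 = -9.568 cm.
m_1 = -(-9.568)/15.5 = 0.6173.
The intermediate image is virtual, 9.568 cm to the left of lens 1, so d_o2 = L - d_i1 = 50 - (-9.568) = 59.568 cm.
Lens 2: 1/d_i2 = 1/f_2 - 1/d_o2 = 1/6 - 1/(59.568) = 0.14988 cm^-1, so d_i2 = 6.672 cm.
m_2 = -(6.672)/(59.568) = -0.1120.
Total m = m_1 x m_2 = (0.6173)(-0.1120) = -0.0691.

-0.0691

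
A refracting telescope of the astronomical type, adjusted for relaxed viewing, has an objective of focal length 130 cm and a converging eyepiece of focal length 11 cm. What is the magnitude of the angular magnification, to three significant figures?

|M| = f_obj/|f_eye| = 130/11 = 11.818.

11.8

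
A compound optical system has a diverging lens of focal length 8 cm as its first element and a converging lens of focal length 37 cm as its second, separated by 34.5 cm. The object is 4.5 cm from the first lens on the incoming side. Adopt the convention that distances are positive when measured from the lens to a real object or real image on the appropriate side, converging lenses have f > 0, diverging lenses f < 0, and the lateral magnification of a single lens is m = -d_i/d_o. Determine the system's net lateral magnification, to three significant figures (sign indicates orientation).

First lens: d_i1 = 1/(1/(-8) - 1/4.5) = -2.880 cm.
m_1 = -(-2.880)/4.5 = 0.6400.
With d_i1 < 0 the first image is virtual and lies on the object side; the object distance for lens 2 is d_o2 = 34.5 - (-2.880) = 37.380 cm.
Second lens: d_i2 = 1/(1/37 - 1/(37.380)) = 3639.632 cm.
m_2 = -(3639.632)/(37.380) = -97.3684.
Total m = m_1 x m_2 = (0.6400)(-97.3684) = -62.3158.

-62.3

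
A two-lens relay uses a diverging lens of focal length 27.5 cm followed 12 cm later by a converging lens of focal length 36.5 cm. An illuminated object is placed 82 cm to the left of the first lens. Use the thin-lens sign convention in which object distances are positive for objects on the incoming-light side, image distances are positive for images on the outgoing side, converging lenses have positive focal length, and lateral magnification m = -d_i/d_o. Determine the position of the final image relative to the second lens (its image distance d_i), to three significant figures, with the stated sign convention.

-305 cm

Lens 1: 1/d_i1 = 1/f_1 - 1/d_o1 = 1/(-27.5) - 1/82 = -0.04856 cm^-1, so d_i1 = -20.594 cm.
The intermediate image is virtual, 20.594 cm to the left of lens 1, so d_o2 = L - d_i1 = 12 - (-20.594) = 32.594 cm.
Lens 2: 1/d_i2 = 1/f_2 - 1/d_o2 = 1/36.5 - 1/(32.594) = -0.00328 cm^-1, so d_i2 = -304.544 cm.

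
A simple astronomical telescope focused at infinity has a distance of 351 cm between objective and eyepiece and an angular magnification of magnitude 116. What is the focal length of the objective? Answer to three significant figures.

In normal adjustment the tube length equals f_obj + f_eye and |M| = f_obj/f_eye.
So f_obj = 116 f_eye and 116 f_eye + f_eye = 351 cm, giving f_eye = 351/117 = 3.000 cm and f_obj = 348.000 cm.

348 cm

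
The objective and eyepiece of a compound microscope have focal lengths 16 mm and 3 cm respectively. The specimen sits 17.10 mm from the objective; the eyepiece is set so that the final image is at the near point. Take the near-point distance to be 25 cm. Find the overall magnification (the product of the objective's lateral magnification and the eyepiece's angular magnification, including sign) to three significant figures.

Convert to cm: f_obj = 16 mm = 1.6 cm; d_o = 17.10 mm = 1.71 cm.
Objective: 1/d_i = 1/f_obj - 1/d_o = 1/1.6 - 1/1.71 = 0.04020 cm^-1, so d_i = 24.873 cm.
m_obj = -d_i/d_o = -24.873/1.71 = -14.545.
Eyepiece angular magnification (image at near point): M_eye = 1 + D/f_e = 1 + 25/3 = 9.333.
Overall M = m_obj x M_eye = (-14.545)(9.333) = -135.76.

-136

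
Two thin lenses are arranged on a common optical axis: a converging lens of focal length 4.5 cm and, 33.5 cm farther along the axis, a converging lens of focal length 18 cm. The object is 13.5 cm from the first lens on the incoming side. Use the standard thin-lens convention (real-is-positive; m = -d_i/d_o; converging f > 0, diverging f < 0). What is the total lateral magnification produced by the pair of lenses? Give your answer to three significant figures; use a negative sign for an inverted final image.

1.03

First lens: d_i1 = 1/(1/4.5 - 1/13.5) = 6.750 cm.
m_1 = -(6.750)/13.5 = -0.5000.
The intermediate image is 6.750 cm to the right of lens 1, so d_o2 = L - d_i1 = 33.5 - 6.750 = 26.750 cm.
Second lens: d_i2 = 1/(1/18 - 1/(26.750)) = 55.029 cm.
m_2 = -(55.029)/(26.750) = -2.0571.
Overall magnification: m = m_1 m_2 = 1.0286.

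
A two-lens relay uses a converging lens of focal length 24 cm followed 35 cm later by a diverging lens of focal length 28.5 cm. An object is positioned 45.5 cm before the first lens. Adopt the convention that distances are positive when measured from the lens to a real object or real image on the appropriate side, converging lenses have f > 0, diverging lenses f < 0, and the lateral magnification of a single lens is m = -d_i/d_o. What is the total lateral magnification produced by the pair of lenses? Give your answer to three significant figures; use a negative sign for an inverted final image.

-2.50

Applying the thin-lens equation to the first lens, 1/24 = 1/45.5 + 1/d_i1, which gives d_i1 = 50.791 cm.
Its lateral magnification is m_1 = -d_i1/d_o1 = -(50.791)/45.5 = -1.1163.
This image would form 50.791 cm past lens 1, i.e. 15.791 cm beyond lens 2, so it is a virtual object for lens 2: d_o2 = 35 - 50.791 = -15.791 cm.
Applying the thin-lens equation again with f_2 = -28.5 cm and d_o2 = -15.791 cm gives d_i2 = 35.410 cm.
m_2 = -(35.410)/(-15.791) = 2.2425.
Total m = m_1 x m_2 = (-1.1163)(2.2425) = -2.5032.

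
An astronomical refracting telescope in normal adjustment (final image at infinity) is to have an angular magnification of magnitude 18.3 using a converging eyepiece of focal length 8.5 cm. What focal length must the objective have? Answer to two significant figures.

|M| = f_obj/|f_eye|, so f_obj = |M| x |f_eye| = 18.3 x 8.5 = 155.550 cm.

160 cm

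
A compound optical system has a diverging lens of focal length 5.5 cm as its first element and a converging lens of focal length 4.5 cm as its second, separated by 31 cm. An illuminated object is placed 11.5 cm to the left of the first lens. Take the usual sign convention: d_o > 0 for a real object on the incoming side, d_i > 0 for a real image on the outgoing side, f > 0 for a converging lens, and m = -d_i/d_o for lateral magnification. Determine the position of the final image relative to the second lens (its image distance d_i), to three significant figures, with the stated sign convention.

First lens: d_i1 = 1/(1/(-5.5) - 1/11.5) = -3.721 cm.
With d_i1 < 0 the first image is virtual and lies on the object side; the object distance for lens 2 is d_o2 = 31 - (-3.721) = 34.721 cm.
Second lens: d_i2 = 1/(1/4.5 - 1/(34.721)) = 5.170 cm.

5.17 cm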